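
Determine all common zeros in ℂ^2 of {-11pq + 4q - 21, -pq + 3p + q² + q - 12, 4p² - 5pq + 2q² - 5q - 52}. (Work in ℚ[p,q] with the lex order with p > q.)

Compute a lex Gröbner basis by Buchberger's algorithm.
f_1 = -11pq + 4q - 21, LT = pq.
f_2 = -pq + 3p + q² + q - 12, LT = pq.
f_3 = 4p² - 5pq + 2q² - 5q - 52, LT = p².

S(f_1,f_2): lcm = pq. S = 3p + q² + 7/11q - 111/11.
  leading term p: no divisor's leading term divides it; move 3p to the remainder.
  leading term q²: no divisor's leading term divides it; move q² to the remainder.
  leading term q: no divisor's leading term divides it; move 7/11q to the remainder.
  leading term 1: no divisor's leading term divides it; move -111/11 to the remainder.
  remainder 3p + q² + 7/11q - 111/11 ≠ 0; add h_4 = 3p + q² + 7/11q - 111/11 to the basis.

S(f_1,f_3): lcm = p²q. S = 5/4pq² - 4/11pq + 21/11p - ½q³ + 5/4q² + 13q.
  leading term pq²: subtract (-5/44q)·f_1 from 5/4pq² - 4/11pq + 21/11p - ½q³ + 5/4q² + 13q → -4/11pq + 21/11p - ½q³ + 75/44q² + 467/44q
  leading term pq: subtract (4/121)·f_1 from -4/11pq + 21/11p - ½q³ + 75/44q² + 467/44q → 21/11p - ½q³ + 75/44q² + 5073/484q + 84/121
  leading term p: subtract (7/11)·h_4 from 21/11p - ½q³ + 75/44q² + 5073/484q + 84/121 → -½q³ + 47/44q² + 4877/484q + 861/121
  leading term q³: no divisor's leading term divides it; move -½q³ to the remainder.
  leading term q²: no divisor's leading term divides it; move 47/44q² to the remainder.
  leading term q: no divisor's leading term divides it; move 4877/484q to the remainder.
  leading term 1: no divisor's leading term divides it; move 861/121 to the remainder.
  remainder -½q³ + 47/44q² + 4877/484q + 861/121 ≠ 0; add h_5 = -½q³ + 47/44q² + 4877/484q + 861/121 to the basis.

S(f_2,f_3): lcm = p²q. S = -3p² + ¼pq² - pq + 12p - ½q³ + 5/4q² + 13q.
  leading term p²: subtract (-¾)·f_3 from -3p² + ¼pq² - pq + 12p - ½q³ + 5/4q² + 13q → ¼pq² - 19/4pq + 12p - ½q³ + 11/4q² + 37/4q - 39
  leading term pq²: subtract (-1/44q)·f_1 from ¼pq² - 19/4pq + 12p - ½q³ + 11/4q² + 37/4q - 39 → -19/4pq + 12p - ½q³ + 125/44q² + 193/22q - 39
  leading term pq: subtract (19/44)·f_1 from -19/4pq + 12p - ½q³ + 125/44q² + 193/22q - 39 → 12p - ½q³ + 125/44q² + 155/22q - 1317/44
  leading term p: subtract (4)·h_4 from 12p - ½q³ + 125/44q² + 155/22q - 1317/44 → -½q³ - 51/44q² + 9/2q + 459/44
  leading term q³: subtract (1)·h_5 from -½q³ - 51/44q² + 9/2q + 459/44 → -49/22q² - 2699/484q + 1605/484
  leading term q²: no divisor's leading term divides it; move -49/22q² to the remainder.
  leading term q: no divisor's leading term divides it; move -2699/484q to the remainder.
  leading term 1: no divisor's leading term divides it; move 1605/484 to the remainder.
  remainder -49/22q² - 2699/484q + 1605/484 ≠ 0; add h_6 = -49/22q² - 2699/484q + 1605/484 to the basis.

S(f_1,h_4): lcm = pq. S = -⅓q³ - 7/33q² + 3q + 21/11.
  leading term q³: subtract (⅔)·h_5 from -⅓q³ - 7/33q² + 3q + 21/11 → -61/66q² - 2699/726q - 343/121
  leading term q²: subtract (61/147)·h_6 from -61/66q² - 2699/726q - 343/121 → -99863/71148q - 99863/23716
  leading term q: no divisor's leading term divides it; move -99863/71148q to the remainder.
  leading term 1: no divisor's leading term divides it; move -99863/23716 to the remainder.
  remainder -99863/71148q - 99863/23716 ≠ 0; add h_7 = -99863/71148q - 99863/23716 to the basis.

The other S-polynomials (S(f_2,h_4), S(f_3,h_4), S(f_1,h_5), S(f_2,h_5), S(f_3,h_5), S(h_4,h_5), S(f_1,h_6), S(f_2,h_6), S(f_3,h_6), S(h_4,h_6), S(h_5,h_6), S(f_1,h_7), S(f_2,h_7), S(f_3,h_7), S(h_4,h_7), S(h_5,h_7), S(h_6,h_7)) all reduce to 0 modulo the current basis, so we have a Gröbner basis.
Inter-reduce: drop elements whose leading term is divisible by another's, tail-reduce, and make monic.
Reduced Gröbner basis: {p - 1, q + 3}.

From the last basis element, q + 3 = 0, so q takes values in {-3}. Each choice, substituted upward through the basis, yields the corresponding point(s) of the solution set.
  q = -3: the earlier basis element becomes p - 1 = 0, giving p = 1 — point (1, -3).
Check: every point annihilates each of the original generators.
This is the nonlinear analogue of row-reducing a linear system.

{(1, -3)}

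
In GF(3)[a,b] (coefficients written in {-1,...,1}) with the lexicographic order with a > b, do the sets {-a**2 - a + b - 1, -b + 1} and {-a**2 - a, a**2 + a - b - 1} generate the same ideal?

No, the ideals differ.

For a fixed monomial order, each ideal has a unique reduced Gröbner basis; comparing bases decides equality.
Buchberger on the first generating set:
f_1 = -a**2 - a + b - 1, LT = a**2.
f_2 = -b + 1, LT = b.

The S-polynomials (S(f_1,f_2)) all reduce to 0 modulo the current basis, so we have a Gröbner basis.
Inter-reduce: drop elements whose leading term is divisible by another's, tail-reduce, and make monic.
Reduced Gröbner basis: {a**2 + a, b - 1}.

Buchberger on the second generating set:
h_1 = -a**2 - a, LT = a**2.
h_2 = a**2 + a - b - 1, LT = a**2.

S(h_1,h_2): lcm = a**2. S = b + 1.
  leading term b: no divisor's leading term divides it; move b to the remainder.
  leading term 1: no divisor's leading term divides it; move 1 to the remainder.
  remainder b + 1 ≠ 0; add k_3 = b + 1 to the basis.

The other S-polynomials (S(h_1,k_3), S(h_2,k_3)) all reduce to 0 modulo the current basis, so we have a Gröbner basis.
Inter-reduce: drop elements whose leading term is divisible by another's, tail-reduce, and make monic.
Reduced Gröbner basis: {a**2 + a, b + 1}.

These differ, so the ideals are not equal.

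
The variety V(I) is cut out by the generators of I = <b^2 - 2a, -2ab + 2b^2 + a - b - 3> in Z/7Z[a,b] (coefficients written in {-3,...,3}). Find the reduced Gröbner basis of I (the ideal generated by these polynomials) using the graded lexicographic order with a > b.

f_1 = b^2 - 2a, LT = b^2.
f_2 = -2ab + 2b^2 + a - b - 3, LT = ab.

S(f_1,f_2): lcm = ab^2. S = b^3 - 2a^2 - 3ab + 3b^2 + 2b.
  leading term b^3: subtract (b)·f_1 from b^3 - 2a^2 - 3ab + 3b^2 + 2b → -2a^2 - ab + 3b^2 + 2b
  leading term a^2: no divisor's leading term divides it; move -2a^2 to the remainder.
  leading term ab: subtract (-3)·f_2 from -ab + 3b^2 + 2b → 2b^2 + 3a - b - 2
  leading term b^2: subtract (2)·f_1 from 2b^2 + 3a - b - 2 → -b - 2
  leading term b: no divisor's leading term divides it; move -b to the remainder.
  leading term 1: no divisor's leading term divides it; move -2 to the remainder.
  remainder -2a^2 - b - 2 ≠ 0; add g_3 = -2a^2 - b - 2 to the basis.

S(f_1,g_3): leading monomials are coprime, so the S-polynomial reduces to 0 (Buchberger's first criterion).
S(f_2,g_3): lcm = a^2b. S = -ab^2 + 3a^2 - 3ab + 3b^2 - 2a - b.
  leading term ab^2: subtract (-a)·f_1 from -ab^2 + 3a^2 - 3ab + 3b^2 - 2a - b → a^2 - 3ab + 3b^2 - 2a - b
  leading term a^2: subtract (3)·g_3 from a^2 - 3ab + 3b^2 - 2a - b → -3ab + 3b^2 - 2a + 2b - 1
  leading term ab: subtract (-2)·f_2 from -3ab + 3b^2 - 2a + 2b - 1 → 0
  remainder 0.

Every S-polynomial of the final basis reduces to 0, so we have a Gröbner basis.

G = {a^2 - 3b + 1, ab + a - 3b - 2, b^2 - 2a}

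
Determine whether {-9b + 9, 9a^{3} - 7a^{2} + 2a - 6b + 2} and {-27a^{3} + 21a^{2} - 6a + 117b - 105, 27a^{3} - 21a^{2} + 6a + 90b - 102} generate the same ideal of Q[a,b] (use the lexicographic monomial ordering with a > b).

Since reduced Gröbner bases are canonical representatives of ideals under a given ordering, it suffices to compute and compare them.
Buchberger on the first generating set:
f_1 = -9b + 9, LT = b.
f_2 = 9a^{3} - 7a^{2} + 2a - 6b + 2, LT = a^{3}.

S(f_1,f_2): leading monomials are coprime, so the S-polynomial reduces to 0 (Buchberger's first criterion).
Every S-polynomial of the final basis reduces to 0, so we have a Gröbner basis.
Inter-reduce: drop elements whose leading term is divisible by another's, tail-reduce, and make monic.
Reduced Gröbner basis: {a^{3} - \tfrac{7}{9}a^{2} + \tfrac{2}{9}a - \tfrac{4}{9}, b - 1}.

Buchberger on the second generating set:
h_1 = -27a^{3} + 21a^{2} - 6a + 117b - 105, LT = a^{3}.
h_2 = 27a^{3} - 21a^{2} + 6a + 90b - 102, LT = a^{3}.

S(h_1,h_2): lcm = a^{3}. S = -\tfrac{23}{3}b + \tfrac{23}{3}.
  leading term b: no divisor's leading term divides it; move -\tfrac{23}{3}b to the remainder.
  leading term 1: no divisor's leading term divides it; move \tfrac{23}{3} to the remainder.
  remainder -\tfrac{23}{3}b + \tfrac{23}{3} ≠ 0; add k_3 = -\tfrac{23}{3}b + \tfrac{23}{3} to the basis.

S(h_1,k_3): leading monomials are coprime, so the S-polynomial reduces to 0 (Buchberger's first criterion).
S(h_2,k_3): leading monomials are coprime, so the S-polynomial reduces to 0 (Buchberger's first criterion).
Every S-polynomial of the final basis reduces to 0, so we have a Gröbner basis.
Inter-reduce: drop elements whose leading term is divisible by another's, tail-reduce, and make monic.
Reduced Gröbner basis: {a^{3} - \tfrac{7}{9}a^{2} + \tfrac{2}{9}a - \tfrac{4}{9}, b - 1}.

The two bases agree; hence the ideals are identical.
The same test decides containment: I ⊆ J iff every generator of I reduces to 0 modulo a Gröbner basis of J.

Yes, the ideals are equal.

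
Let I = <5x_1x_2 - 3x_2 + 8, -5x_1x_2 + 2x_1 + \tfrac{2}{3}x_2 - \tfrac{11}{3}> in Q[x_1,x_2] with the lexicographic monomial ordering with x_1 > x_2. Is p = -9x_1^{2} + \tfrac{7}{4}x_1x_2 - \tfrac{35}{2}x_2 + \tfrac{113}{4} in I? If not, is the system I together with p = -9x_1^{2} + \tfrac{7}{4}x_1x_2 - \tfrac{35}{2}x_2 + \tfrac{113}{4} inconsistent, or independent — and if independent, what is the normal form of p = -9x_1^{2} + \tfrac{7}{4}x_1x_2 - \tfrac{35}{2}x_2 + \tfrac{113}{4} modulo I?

First compute the reduced Gröbner basis of I by Buchberger's algorithm.
f_1 = 5x_1x_2 - 3x_2 + 8, LT = x_1x_2.
f_2 = -5x_1x_2 + 2x_1 + \tfrac{2}{3}x_2 - \tfrac{11}{3}, LT = x_1x_2.

S(f_1,f_2): lcm = x_1x_2. S = \tfrac{2}{5}x_1 - \tfrac{7}{15}x_2 + \tfrac{13}{15}.
  leading term x_1: no divisor's leading term divides it; move \tfrac{2}{5}x_1 to the remainder.
  leading term x_2: no divisor's leading term divides it; move -\tfrac{7}{15}x_2 to the remainder.
  leading term 1: no divisor's leading term divides it; move \tfrac{13}{15} to the remainder.
  remainder \tfrac{2}{5}x_1 - \tfrac{7}{15}x_2 + \tfrac{13}{15} ≠ 0; add h_3 = \tfrac{2}{5}x_1 - \tfrac{7}{15}x_2 + \tfrac{13}{15} to the basis.

S(f_1,h_3): lcm = x_1x_2. S = \tfrac{7}{6}x_2^{2} - \tfrac{83}{30}x_2 + \tfrac{8}{5}.
  leading term x_2^{2}: no divisor's leading term divides it; move \tfrac{7}{6}x_2^{2} to the remainder.
  leading term x_2: no divisor's leading term divides it; move -\tfrac{83}{30}x_2 to the remainder.
  leading term 1: no divisor's leading term divides it; move \tfrac{8}{5} to the remainder.
  remainder \tfrac{7}{6}x_2^{2} - \tfrac{83}{30}x_2 + \tfrac{8}{5} ≠ 0; add h_4 = \tfrac{7}{6}x_2^{2} - \tfrac{83}{30}x_2 + \tfrac{8}{5} to the basis.

S(f_2,h_3): lcm = x_1x_2. S = -\tfrac{2}{5}x_1 + \tfrac{7}{6}x_2^{2} - \tfrac{23}{10}x_2 + \tfrac{11}{15}.
  leading term x_1: subtract (-1)·h_3 from -\tfrac{2}{5}x_1 + \tfrac{7}{6}x_2^{2} - \tfrac{23}{10}x_2 + \tfrac{11}{15} → \tfrac{7}{6}x_2^{2} - \tfrac{83}{30}x_2 + \tfrac{8}{5}
  leading term x_2^{2}: subtract (1)·h_4 from \tfrac{7}{6}x_2^{2} - \tfrac{83}{30}x_2 + \tfrac{8}{5} → 0
  remainder 0.

S(f_1,h_4): lcm = x_1x_2^{2}. S = \tfrac{83}{35}x_1x_2 - \tfrac{48}{35}x_1 - \tfrac{3}{5}x_2^{2} + \tfrac{8}{5}x_2.
  leading term x_1x_2: subtract (\tfrac{83}{175})·f_1 from \tfrac{83}{35}x_1x_2 - \tfrac{48}{35}x_1 - \tfrac{3}{5}x_2^{2} + \tfrac{8}{5}x_2 → -\tfrac{48}{35}x_1 - \tfrac{3}{5}x_2^{2} + \tfrac{529}{175}x_2 - \tfrac{664}{175}
  leading term x_1: subtract (-\tfrac{24}{7})·h_3 from -\tfrac{48}{35}x_1 - \tfrac{3}{5}x_2^{2} + \tfrac{529}{175}x_2 - \tfrac{664}{175} → -\tfrac{3}{5}x_2^{2} + \tfrac{249}{175}x_2 - \tfrac{144}{175}
  leading term x_2^{2}: subtract (-\tfrac{18}{35})·h_4 from -\tfrac{3}{5}x_2^{2} + \tfrac{249}{175}x_2 - \tfrac{144}{175} → 0
  remainder 0.

S(f_2,h_4): lcm = x_1x_2^{2}. S = \tfrac{69}{35}x_1x_2 - \tfrac{48}{35}x_1 - \tfrac{2}{15}x_2^{2} + \tfrac{11}{15}x_2.
  leading term x_1x_2: subtract (\tfrac{69}{175})·f_1 from \tfrac{69}{35}x_1x_2 - \tfrac{48}{35}x_1 - \tfrac{2}{15}x_2^{2} + \tfrac{11}{15}x_2 → -\tfrac{48}{35}x_1 - \tfrac{2}{15}x_2^{2} + \tfrac{1006}{525}x_2 - \tfrac{552}{175}
  leading term x_1: subtract (-\tfrac{24}{7})·h_3 from -\tfrac{48}{35}x_1 - \tfrac{2}{15}x_2^{2} + \tfrac{1006}{525}x_2 - \tfrac{552}{175} → -\tfrac{2}{15}x_2^{2} + \tfrac{166}{525}x_2 - \tfrac{32}{175}
  leading term x_2^{2}: subtract (-\tfrac{4}{35})·h_4 from -\tfrac{2}{15}x_2^{2} + \tfrac{166}{525}x_2 - \tfrac{32}{175} → 0
  remainder 0.

S(h_3,h_4): leading monomials are coprime, so the S-polynomial reduces to 0 (Buchberger's first criterion).
Every S-polynomial of the final basis reduces to 0, so we have a Gröbner basis.
Inter-reduce: drop elements whose leading term is divisible by another's, tail-reduce, and make monic.
Reduced Gröbner basis: {x_1 - \tfrac{7}{6}x_2 + \tfrac{13}{6}, x_2^{2} - \tfrac{83}{35}x_2 + \tfrac{48}{35}}.
Label its elements g_1 = x_1 - \tfrac{7}{6}x_2 + \tfrac{13}{6}, g_2 = x_2^{2} - \tfrac{83}{35}x_2 + \tfrac{48}{35}.

Reduce p = -9x_1^{2} + \tfrac{7}{4}x_1x_2 - \tfrac{35}{2}x_2 + \tfrac{113}{4} modulo G:
  leading term x_1^{2}: subtract (-9x_1)·g_1 from -9x_1^{2} + \tfrac{7}{4}x_1x_2 - \tfrac{35}{2}x_2 + \tfrac{113}{4} → -\tfrac{35}{4}x_1x_2 + \tfrac{39}{2}x_1 - \tfrac{35}{2}x_2 + \tfrac{113}{4}
  leading term x_1x_2: subtract (-\tfrac{35}{4}x_2)·g_1 from -\tfrac{35}{4}x_1x_2 + \tfrac{39}{2}x_1 - \tfrac{35}{2}x_2 + \tfrac{113}{4} → \tfrac{39}{2}x_1 - \tfrac{245}{24}x_2^{2} + \tfrac{35}{24}x_2 + \tfrac{113}{4}
  leading term x_1: subtract (\tfrac{39}{2})·g_1 from \tfrac{39}{2}x_1 - \tfrac{245}{24}x_2^{2} + \tfrac{35}{24}x_2 + \tfrac{113}{4} → -\tfrac{245}{24}x_2^{2} + \tfrac{581}{24}x_2 - 14
  leading term x_2^{2}: subtract (-\tfrac{245}{24})·g_2 from -\tfrac{245}{24}x_2^{2} + \tfrac{581}{24}x_2 - 14 → 0
  normal form = 0.
Since the normal form is 0, p ∈ I.

-9x_1^{2} + \tfrac{7}{4}x_1x_2 - \tfrac{35}{2}x_2 + \tfrac{113}{4} lies in I (it reduces to 0).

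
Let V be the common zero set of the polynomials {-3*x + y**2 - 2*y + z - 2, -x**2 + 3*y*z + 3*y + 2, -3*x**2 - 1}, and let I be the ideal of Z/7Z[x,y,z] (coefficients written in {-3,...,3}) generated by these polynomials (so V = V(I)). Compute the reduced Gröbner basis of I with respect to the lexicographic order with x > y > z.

Buchberger's algorithm terminates because the ascending chain of leading-term ideals stabilizes.

f_1 = -3*x + y**2 - 2*y + z - 2, LT = x.
f_2 = -x**2 + 3*y*z + 3*y + 2, LT = x**2.
f_3 = -3*x**2 - 1, LT = x**2.

S(f_1,f_2): lcm = x**2. S = 2*x*y**2 + 3*x*y + 2*x*z + 3*x + 3*y*z + 3*y + 2.
  reduce S modulo (f_1, f_2, f_3):
  remainder 3*y**4 + 2*y**3 - y**2*z - 2*y*z - y + 3*z**2 + 2*z ≠ 0; add g_4 = 3*y**4 + 2*y**3 - y**2*z - 2*y*z - y + 3*z**2 + 2*z to the basis.

S(f_1,f_3): lcm = x**2. S = 2*x*y**2 + 3*x*y + 2*x*z + 3*x + 2.
  reduce S modulo (f_1, f_2, f_3, g_4):
  remainder -3*y*z - 3*y ≠ 0; add g_5 = -3*y*z - 3*y to the basis.

S(g_4,g_5): lcm = y**4*z. S = -y**4 + 3*y**3*z + 2*y**2*z**2 - 3*y*z**2 + 2*y*z + z**3 + 3*z**2.
  reduce S modulo (f_1, f_2, f_3, g_4, g_5):
  remainder z**3 - 3*z**2 + 3*z ≠ 0; add g_6 = z**3 - 3*z**2 + 3*z to the basis.

The other S-polynomials (S(f_2,f_3), S(f_1,g_4), S(f_2,g_4), S(f_3,g_4), S(f_1,g_5), S(f_2,g_5), S(f_3,g_5), S(f_1,g_6), S(f_2,g_6), S(f_3,g_6), S(g_4,g_6), S(g_5,g_6)) all reduce to 0 modulo the current basis, so we have a Gröbner basis.
Inter-reduce: drop elements whose leading term is divisible by another's, tail-reduce, and make monic.

G = {x + 2*y**2 + 3*y + 2*z + 3, y**4 + 3*y**3 - 2*y**2 - 2*y + z**2 + 3*z, y*z + y, z**3 - 3*z**2 + 3*z}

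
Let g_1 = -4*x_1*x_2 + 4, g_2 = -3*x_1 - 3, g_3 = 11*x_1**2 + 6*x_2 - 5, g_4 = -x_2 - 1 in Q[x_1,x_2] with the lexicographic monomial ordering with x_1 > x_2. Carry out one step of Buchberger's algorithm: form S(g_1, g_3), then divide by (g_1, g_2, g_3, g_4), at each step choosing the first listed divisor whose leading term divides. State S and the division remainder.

S(g_1, g_3) = -x_1 - 6/11*x_2**2 + 5/11*x_2; remainder on division = 0.

lcm(LM(g_1), LM(g_3)) = x_1**2*x_2.
S = (lcm/LT(g_1))·g_1 − (lcm/LT(g_3))·g_3 = -x_1 - 6/11*x_2**2 + 5/11*x_2.
Reduce S modulo (g_1, g_2, g_3, g_4) in that order:
  leading term x_1: subtract (1/3)·g_2 from -x_1 - 6/11*x_2**2 + 5/11*x_2 → -6/11*x_2**2 + 5/11*x_2 + 1
  leading term x_2**2: subtract (6/11*x_2)·g_4 from -6/11*x_2**2 + 5/11*x_2 + 1 → x_2 + 1
  leading term x_2: subtract (-1)·g_4 from x_2 + 1 → 0
The remainder is 0, so this S-polynomial contributes no new basis element.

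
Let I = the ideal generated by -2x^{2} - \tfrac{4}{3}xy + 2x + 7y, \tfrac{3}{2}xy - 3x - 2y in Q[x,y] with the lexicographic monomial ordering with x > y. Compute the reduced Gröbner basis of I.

f_1 = -2x^{2} - \tfrac{4}{3}xy + 2x + 7y, LT = x^{2}.
f_2 = \tfrac{3}{2}xy - 3x - 2y, LT = xy.

S(f_1,f_2): lcm = x^{2}y. S = 2x^{2} + \tfrac{2}{3}xy^{2} + \tfrac{1}{3}xy - \tfrac{7}{2}y^{2}.
  leading term x^{2}: subtract (-1)·f_1 from 2x^{2} + \tfrac{2}{3}xy^{2} + \tfrac{1}{3}xy - \tfrac{7}{2}y^{2} → \tfrac{2}{3}xy^{2} - xy + 2x - \tfrac{7}{2}y^{2} + 7y
  leading term xy^{2}: subtract (\tfrac{4}{9}y)·f_2 from \tfrac{2}{3}xy^{2} - xy + 2x - \tfrac{7}{2}y^{2} + 7y → \tfrac{1}{3}xy + 2x - \tfrac{47}{18}y^{2} + 7y
  leading term xy: subtract (\tfrac{2}{9})·f_2 from \tfrac{1}{3}xy + 2x - \tfrac{47}{18}y^{2} + 7y → \tfrac{8}{3}x - \tfrac{47}{18}y^{2} + \tfrac{67}{9}y
  leading term x: no divisor's leading term divides it; move \tfrac{8}{3}x to the remainder.
  leading term y^{2}: no divisor's leading term divides it; move -\tfrac{47}{18}y^{2} to the remainder.
  leading term y: no divisor's leading term divides it; move \tfrac{67}{9}y to the remainder.
  remainder \tfrac{8}{3}x - \tfrac{47}{18}y^{2} + \tfrac{67}{9}y ≠ 0; add g_3 = \tfrac{8}{3}x - \tfrac{47}{18}y^{2} + \tfrac{67}{9}y to the basis.

S(f_1,g_3): lcm = x^{2}. S = \tfrac{47}{48}xy^{2} - \tfrac{17}{8}xy - x - \tfrac{7}{2}y.
  leading term xy^{2}: subtract (\tfrac{47}{72}y)·f_2 from \tfrac{47}{48}xy^{2} - \tfrac{17}{8}xy - x - \tfrac{7}{2}y → -\tfrac{1}{6}xy - x + \tfrac{47}{36}y^{2} - \tfrac{7}{2}y
  leading term xy: subtract (-\tfrac{1}{9})·f_2 from -\tfrac{1}{6}xy - x + \tfrac{47}{36}y^{2} - \tfrac{7}{2}y → -\tfrac{4}{3}x + \tfrac{47}{36}y^{2} - \tfrac{67}{18}y
  leading term x: subtract (-\tfrac{1}{2})·g_3 from -\tfrac{4}{3}x + \tfrac{47}{36}y^{2} - \tfrac{67}{18}y → 0
  remainder 0.

S(f_2,g_3): lcm = xy. S = -2x + \tfrac{47}{48}y^{3} - \tfrac{67}{24}y^{2} - \tfrac{4}{3}y.
  leading term x: subtract (-\tfrac{3}{4})·g_3 from -2x + \tfrac{47}{48}y^{3} - \tfrac{67}{24}y^{2} - \tfrac{4}{3}y → \tfrac{47}{48}y^{3} - \tfrac{19}{4}y^{2} + \tfrac{17}{4}y
  leading term y^{3}: no divisor's leading term divides it; move \tfrac{47}{48}y^{3} to the remainder.
  leading term y^{2}: no divisor's leading term divides it; move -\tfrac{19}{4}y^{2} to the remainder.
  leading term y: no divisor's leading term divides it; move \tfrac{17}{4}y to the remainder.
  remainder \tfrac{47}{48}y^{3} - \tfrac{19}{4}y^{2} + \tfrac{17}{4}y ≠ 0; add g_4 = \tfrac{47}{48}y^{3} - \tfrac{19}{4}y^{2} + \tfrac{17}{4}y to the basis.

S(f_1,g_4): leading monomials are coprime, so the S-polynomial reduces to 0 (Buchberger's first criterion).
S(f_2,g_4): lcm = xy^{3}. S = \tfrac{134}{47}xy^{2} - \tfrac{204}{47}xy - \tfrac{4}{3}y^{3}.
  leading term xy^{2}: subtract (\tfrac{268}{141}y)·f_2 from \tfrac{134}{47}xy^{2} - \tfrac{204}{47}xy - \tfrac{4}{3}y^{3} → \tfrac{64}{47}xy - \tfrac{4}{3}y^{3} + \tfrac{536}{141}y^{2}
  leading term xy: subtract (\tfrac{128}{141})·f_2 from \tfrac{64}{47}xy - \tfrac{4}{3}y^{3} + \tfrac{536}{141}y^{2} → \tfrac{128}{47}x - \tfrac{4}{3}y^{3} + \tfrac{536}{141}y^{2} + \tfrac{256}{141}y
  leading term x: subtract (\tfrac{48}{47})·g_3 from \tfrac{128}{47}x - \tfrac{4}{3}y^{3} + \tfrac{536}{141}y^{2} + \tfrac{256}{141}y → -\tfrac{4}{3}y^{3} + \tfrac{304}{47}y^{2} - \tfrac{272}{47}y
  leading term y^{3}: subtract (-\tfrac{64}{47})·g_4 from -\tfrac{4}{3}y^{3} + \tfrac{304}{47}y^{2} - \tfrac{272}{47}y → 0
  remainder 0.

S(g_3,g_4): leading monomials are coprime, so the S-polynomial reduces to 0 (Buchberger's first criterion).
Every S-polynomial of the final basis reduces to 0, so we have a Gröbner basis.
Inter-reduce: drop elements whose leading term is divisible by another's, tail-reduce, and make monic.

G = {x - \tfrac{47}{48}y^{2} + \tfrac{67}{24}y, y^{3} - \tfrac{228}{47}y^{2} + \tfrac{204}{47}y}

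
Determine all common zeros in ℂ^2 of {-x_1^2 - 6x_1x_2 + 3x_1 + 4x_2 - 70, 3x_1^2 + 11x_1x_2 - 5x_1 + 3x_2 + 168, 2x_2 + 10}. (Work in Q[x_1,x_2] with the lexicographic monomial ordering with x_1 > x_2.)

{(3, -5)}

Compute a lex Gröbner basis by Buchberger's algorithm.
f_1 = -x_1^2 - 6x_1x_2 + 3x_1 + 4x_2 - 70, LT = x_1^2.
f_2 = 3x_1^2 + 11x_1x_2 - 5x_1 + 3x_2 + 168, LT = x_1^2.
f_3 = 2x_2 + 10, LT = x_2.

S(f_1,f_2): lcm = x_1^2. S = 7/3x_1x_2 - 4/3x_1 - 5x_2 + 14.
  leading term x_1x_2: subtract (7/6x_1)·f_3 from 7/3x_1x_2 - 4/3x_1 - 5x_2 + 14 → -13x_1 - 5x_2 + 14
  leading term x_1: no divisor's leading term divides it; move -13x_1 to the remainder.
  leading term x_2: subtract (-5/2)·f_3 from -5x_2 + 14 → 39
  leading term 1: no divisor's leading term divides it; move 39 to the remainder.
  remainder -13x_1 + 39 ≠ 0; add h_4 = -13x_1 + 39 to the basis.

The other S-polynomials (S(f_1,f_3), S(f_2,f_3), S(f_1,h_4), S(f_2,h_4), S(f_3,h_4)) all reduce to 0 modulo the current basis, so we have a Gröbner basis.
Inter-reduce: drop elements whose leading term is divisible by another's, tail-reduce, and make monic.
Reduced Gröbner basis: {x_1 - 3, x_2 + 5}.

A lex Gröbner basis eliminates variables successively. Here x_2 + 5 depends only on x_2, with roots {-5}; lifting each root through the earlier basis elements recovers the full solutions.
  x_2 = -5: the earlier basis element becomes x_1 - 3 = 0, giving x_1 = 3 — point (3, -5).
Check: every point annihilates each of the original generators.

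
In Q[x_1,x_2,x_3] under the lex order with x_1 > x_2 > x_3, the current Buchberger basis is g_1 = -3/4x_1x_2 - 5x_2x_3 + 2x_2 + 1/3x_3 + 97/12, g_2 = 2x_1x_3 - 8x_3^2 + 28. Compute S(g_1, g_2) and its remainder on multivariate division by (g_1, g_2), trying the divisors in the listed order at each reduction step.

lcm(LM(g_1), LM(g_2)) = x_1x_2x_3.
S = (lcm/LT(g_1))·g_1 − (lcm/LT(g_2))·g_2 = 32/3x_2x_3^2 - 8/3x_2x_3 - 14x_2 - 4/9x_3^2 - 97/9x_3.
Reduce S modulo (g_1, g_2) in that order:
  leading term x_2x_3^2: no divisor's leading term divides it; move 32/3x_2x_3^2 to the remainder.
  leading term x_2x_3: no divisor's leading term divides it; move -8/3x_2x_3 to the remainder.
  leading term x_2: no divisor's leading term divides it; move -14x_2 to the remainder.
  leading term x_3^2: no divisor's leading term divides it; move -4/9x_3^2 to the remainder.
  leading term x_3: no divisor's leading term divides it; move -97/9x_3 to the remainder.
The remainder 32/3x_2x_3^2 - 8/3x_2x_3 - 14x_2 - 4/9x_3^2 - 97/9x_3 is nonzero, so it would be added as the next basis element.

S(g_1, g_2) = 32/3x_2x_3^2 - 8/3x_2x_3 - 14x_2 - 4/9x_3^2 - 97/9x_3; remainder on division = 32/3x_2x_3^2 - 8/3x_2x_3 - 14x_2 - 4/9x_3^2 - 97/9x_3.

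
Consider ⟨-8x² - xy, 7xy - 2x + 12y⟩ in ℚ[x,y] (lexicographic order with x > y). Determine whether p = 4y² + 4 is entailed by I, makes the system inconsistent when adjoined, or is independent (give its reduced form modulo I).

Adjoining 4y² + 4 makes the ideal the whole ring: the system is inconsistent.

First compute the reduced Gröbner basis of I by Buchberger's algorithm.
f_1 = -8x² - xy, LT = x².
f_2 = 7xy - 2x + 12y, LT = xy.

S(f_1,f_2): lcm = x²y. S = 2/7x² + ⅛xy² - 12/7xy.
  leading term x²: subtract (-1/28)·f_1 from 2/7x² + ⅛xy² - 12/7xy → ⅛xy² - 7/4xy
  leading term xy²: subtract (1/56y)·f_2 from ⅛xy² - 7/4xy → -12/7xy - 3/14y²
  leading term xy: subtract (-12/49)·f_2 from -12/7xy - 3/14y² → -24/49x - 3/14y² + 144/49y
  leading term x: no divisor's leading term divides it; move -24/49x to the remainder.
  leading term y²: no divisor's leading term divides it; move -3/14y² to the remainder.
  leading term y: no divisor's leading term divides it; move 144/49y to the remainder.
  remainder -24/49x - 3/14y² + 144/49y ≠ 0; add h_3 = -24/49x - 3/14y² + 144/49y to the basis.

S(f_2,h_3): lcm = xy. S = -2/7x - 7/16y³ + 6y² + 12/7y.
  leading term x: subtract (7/12)·h_3 from -2/7x - 7/16y³ + 6y² + 12/7y → -7/16y³ + 49/8y²
  leading term y³: no divisor's leading term divides it; move -7/16y³ to the remainder.
  leading term y²: no divisor's leading term divides it; move 49/8y² to the remainder.
  remainder -7/16y³ + 49/8y² ≠ 0; add h_4 = -7/16y³ + 49/8y² to the basis.

The other S-polynomials (S(f_1,h_3), S(f_1,h_4), S(f_2,h_4), S(h_3,h_4)) all reduce to 0 modulo the current basis, so we have a Gröbner basis.
Inter-reduce: drop elements whose leading term is divisible by another's, tail-reduce, and make monic.
Reduced Gröbner basis: {x + 7/16y² - 6y, y³ - 14y²}.
Label its elements g_1 = x + 7/16y² - 6y, g_2 = y³ - 14y².

Reduce p = 4y² + 4 modulo G:
  leading term y²: no divisor's leading term divides it; move 4y² to the remainder.
  leading term 1: no divisor's leading term divides it; move 4 to the remainder.
  normal form = 4y² + 4.
The normal form is nonzero, so p ∉ I. Since p minus its normal form lies in I, I + (p) = I + (r) where r = 4y² + 4; decide whether this ideal is the whole ring.
Run Buchberger on G together with r (pairs among the g_i already reduce to 0 since G is a Gröbner basis):
g_1 = x + 7/16y² - 6y, LT = x.
g_2 = y³ - 14y², LT = y³.
r = 4y² + 4, LT = y².

S(g_2,r): lcm = y³. S = -14y² - y.
  leading term y²: subtract (-7/2)·r from -14y² - y → -y + 14
  leading term y: no divisor's leading term divides it; move -y to the remainder.
  leading term 1: no divisor's leading term divides it; move 14 to the remainder.
  remainder -y + 14 ≠ 0; add m_4 = -y + 14 to the basis.

S(r,m_4): lcm = y². S = 14y + 1.
  leading term y: subtract (-14)·m_4 from 14y + 1 → 197
  leading term 1: no divisor's leading term divides it; move 197 to the remainder.
  remainder 197 ≠ 0; add m_5 = 197 to the basis.

The other S-polynomials (S(g_1,g_2), S(g_1,r), S(g_1,m_4), S(g_2,m_4), S(g_1,m_5), S(g_2,m_5), S(r,m_5), S(m_4,m_5)) all reduce to 0 modulo the current basis, so we have a Gröbner basis.
Inter-reduce: drop elements whose leading term is divisible by another's, tail-reduce, and make monic.
Reduced Gröbner basis: {1}.
The reduced Gröbner basis of I + (p) is {1}: the ideal is the whole ring, so the enlarged system has no common solution — adjoining p is inconsistent.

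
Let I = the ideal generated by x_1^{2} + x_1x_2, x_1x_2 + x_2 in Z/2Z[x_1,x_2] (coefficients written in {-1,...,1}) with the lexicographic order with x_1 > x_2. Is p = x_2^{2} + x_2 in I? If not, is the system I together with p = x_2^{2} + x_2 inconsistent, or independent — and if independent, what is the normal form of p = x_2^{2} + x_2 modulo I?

x_2^{2} + x_2 lies in I (it reduces to 0).

First compute the reduced Gröbner basis of I by Buchberger's algorithm.
f_1 = x_1^{2} + x_1x_2, LT = x_1^{2}.
f_2 = x_1x_2 + x_2, LT = x_1x_2.

S(f_1,f_2): lcm = x_1^{2}x_2. S = x_1x_2^{2} + x_1x_2.
  leading term x_1x_2^{2}: subtract (x_2)·f_2 from x_1x_2^{2} + x_1x_2 → x_1x_2 + x_2^{2}
  leading term x_1x_2: subtract (1)·f_2 from x_1x_2 + x_2^{2} → x_2^{2} + x_2
  leading term x_2^{2}: no divisor's leading term divides it; move x_2^{2} to the remainder.
  leading term x_2: no divisor's leading term divides it; move x_2 to the remainder.
  remainder x_2^{2} + x_2 ≠ 0; add h_3 = x_2^{2} + x_2 to the basis.

The other S-polynomials (S(f_1,h_3), S(f_2,h_3)) all reduce to 0 modulo the current basis, so we have a Gröbner basis.
Inter-reduce: drop elements whose leading term is divisible by another's, tail-reduce, and make monic.
Reduced Gröbner basis: {x_1^{2} + x_2, x_1x_2 + x_2, x_2^{2} + x_2}.
Label its elements g_1 = x_1^{2} + x_2, g_2 = x_1x_2 + x_2, g_3 = x_2^{2} + x_2.

Reduce p = x_2^{2} + x_2 modulo G:
  leading term x_2^{2}: subtract (1)·g_3 from x_2^{2} + x_2 → 0
  normal form = 0.
Since the normal form is 0, p ∈ I.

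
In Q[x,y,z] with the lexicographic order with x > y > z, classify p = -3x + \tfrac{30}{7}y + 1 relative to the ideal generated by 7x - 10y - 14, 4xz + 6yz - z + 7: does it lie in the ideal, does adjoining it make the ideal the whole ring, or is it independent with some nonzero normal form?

Adjoining -3x + \tfrac{30}{7}y + 1 makes the ideal the whole ring: the system is inconsistent.

First compute the reduced Gröbner basis of I by Buchberger's algorithm.
f_1 = 7x - 10y - 14, LT = x.
f_2 = 4xz + 6yz - z + 7, LT = xz.

S(f_1,f_2): lcm = xz. S = -\tfrac{41}{14}yz - \tfrac{7}{4}z - \tfrac{7}{4}.
  leading term yz: no divisor's leading term divides it; move -\tfrac{41}{14}yz to the remainder.
  leading term z: no divisor's leading term divides it; move -\tfrac{7}{4}z to the remainder.
  leading term 1: no divisor's leading term divides it; move -\tfrac{7}{4} to the remainder.
  remainder -\tfrac{41}{14}yz - \tfrac{7}{4}z - \tfrac{7}{4} ≠ 0; add h_3 = -\tfrac{41}{14}yz - \tfrac{7}{4}z - \tfrac{7}{4} to the basis.

The other S-polynomials (S(f_1,h_3), S(f_2,h_3)) all reduce to 0 modulo the current basis, so we have a Gröbner basis.
Inter-reduce: drop elements whose leading term is divisible by another's, tail-reduce, and make monic.
Reduced Gröbner basis: {x - \tfrac{10}{7}y - 2, yz + \tfrac{49}{82}z + \tfrac{49}{82}}.
Label its elements g_1 = x - \tfrac{10}{7}y - 2, g_2 = yz + \tfrac{49}{82}z + \tfrac{49}{82}.

Reduce p = -3x + \tfrac{30}{7}y + 1 modulo G:
  leading term x: subtract (-3)·g_1 from -3x + \tfrac{30}{7}y + 1 → -5
  leading term 1: no divisor's leading term divides it; move -5 to the remainder.
  normal form = -5.
The normal form is nonzero, so p ∉ I. Since p minus its normal form lies in I, I + (p) = I + (r) where r = -5; decide whether this ideal is the whole ring.
Here r = -5 is a nonzero constant, hence a unit: 1 ∈ I + (p), the Gröbner basis of I + (p) is {1}, and the enlarged system has no common solution — adjoining p is inconsistent.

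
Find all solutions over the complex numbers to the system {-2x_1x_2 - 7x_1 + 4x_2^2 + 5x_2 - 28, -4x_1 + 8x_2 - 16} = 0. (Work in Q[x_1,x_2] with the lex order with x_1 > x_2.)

{(-4, 0)}

Compute a lex Gröbner basis by Buchberger's algorithm.
f_1 = -2x_1x_2 - 7x_1 + 4x_2^2 + 5x_2 - 28, LT = x_1x_2.
f_2 = -4x_1 + 8x_2 - 16, LT = x_1.

S(f_1,f_2): lcm = x_1x_2. S = 7/2x_1 - 13/2x_2 + 14.
  leading term x_1: subtract (-7/8)·f_2 from 7/2x_1 - 13/2x_2 + 14 → 1/2x_2
  leading term x_2: no divisor's leading term divides it; move 1/2x_2 to the remainder.
  remainder 1/2x_2 ≠ 0; add h_3 = 1/2x_2 to the basis.

The other S-polynomials (S(f_1,h_3), S(f_2,h_3)) all reduce to 0 modulo the current basis, so we have a Gröbner basis.
Inter-reduce: drop elements whose leading term is divisible by another's, tail-reduce, and make monic.
Reduced Gröbner basis: {x_1 + 4, x_2}.

A lex Gröbner basis eliminates variables successively. Here x_2 depends only on x_2, with roots {0}; lifting each root through the earlier basis elements recovers the full solutions.
  x_2 = 0: the earlier basis element becomes x_1 + 4 = 0, giving x_1 = -4 — point (-4, 0).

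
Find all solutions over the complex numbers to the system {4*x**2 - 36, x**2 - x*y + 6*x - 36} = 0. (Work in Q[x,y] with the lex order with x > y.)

{(3, -3), (-3, 15)}

Compute a lex Gröbner basis by Buchberger's algorithm.
f_1 = 4*x**2 - 36, LT = x**2.
f_2 = x**2 - x*y + 6*x - 36, LT = x**2.

S(f_1,f_2): lcm = x**2. S = x*y - 6*x + 27.
  leading term x*y: no divisor's leading term divides it; move x*y to the remainder.
  leading term x: no divisor's leading term divides it; move -6*x to the remainder.
  leading term 1: no divisor's leading term divides it; move 27 to the remainder.
  remainder x*y - 6*x + 27 ≠ 0; add h_3 = x*y - 6*x + 27 to the basis.

S(f_1,h_3): lcm = x**2*y. S = 6*x**2 - 27*x - 9*y.
  leading term x**2: subtract (3/2)·f_1 from 6*x**2 - 27*x - 9*y → -27*x - 9*y + 54
  leading term x: no divisor's leading term divides it; move -27*x to the remainder.
  leading term y: no divisor's leading term divides it; move -9*y to the remainder.
  leading term 1: no divisor's leading term divides it; move 54 to the remainder.
  remainder -27*x - 9*y + 54 ≠ 0; add h_4 = -27*x - 9*y + 54 to the basis.

S(h_3,h_4): lcm = x*y. S = -6*x - 1/3*y**2 + 2*y + 27.
  leading term x: subtract (2/9)·h_4 from -6*x - 1/3*y**2 + 2*y + 27 → -1/3*y**2 + 4*y + 15
  leading term y**2: no divisor's leading term divides it; move -1/3*y**2 to the remainder.
  leading term y: no divisor's leading term divides it; move 4*y to the remainder.
  leading term 1: no divisor's leading term divides it; move 15 to the remainder.
  remainder -1/3*y**2 + 4*y + 15 ≠ 0; add h_5 = -1/3*y**2 + 4*y + 15 to the basis.

The other S-polynomials (S(f_2,h_3), S(f_1,h_4), S(f_2,h_4), S(f_1,h_5), S(f_2,h_5), S(h_3,h_5), S(h_4,h_5)) all reduce to 0 modulo the current basis, so we have a Gröbner basis.
Inter-reduce: drop elements whose leading term is divisible by another's, tail-reduce, and make monic.
Reduced Gröbner basis: {x + 1/3*y - 2, y**2 - 12*y - 45}.

A lex Gröbner basis eliminates variables successively. Here y**2 - 12*y - 45 depends only on y, with roots {-3, 15}; lifting each root through the earlier basis elements recovers the full solutions.
  y = -3: the earlier basis element becomes x - 3 = 0, giving x = 3 — point (3, -3).
  y = 15: the earlier basis element becomes x + 3 = 0, giving x = -3 — point (-3, 15).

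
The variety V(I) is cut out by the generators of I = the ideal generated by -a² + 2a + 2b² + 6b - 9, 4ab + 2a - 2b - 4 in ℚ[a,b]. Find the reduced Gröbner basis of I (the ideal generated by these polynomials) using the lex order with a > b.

f_1 = -a² + 2a + 2b² + 6b - 9, LT = a².
f_2 = 4ab + 2a - 2b - 4, LT = ab.

S(f_1,f_2): lcm = a²b. S = -½a² - 3/2ab + a - 2b³ - 6b² + 9b.
  leading term a²: subtract (½)·f_1 from -½a² - 3/2ab + a - 2b³ - 6b² + 9b → -3/2ab - 2b³ - 7b² + 6b + 9/2
  leading term ab: subtract (-⅜)·f_2 from -3/2ab - 2b³ - 7b² + 6b + 9/2 → ¾a - 2b³ - 7b² + 21/4b + 3
  leading term a: no divisor's leading term divides it; move ¾a to the remainder.
  leading term b³: no divisor's leading term divides it; move -2b³ to the remainder.
  leading term b²: no divisor's leading term divides it; move -7b² to the remainder.
  leading term b: no divisor's leading term divides it; move 21/4b to the remainder.
  leading term 1: no divisor's leading term divides it; move 3 to the remainder.
  remainder ¾a - 2b³ - 7b² + 21/4b + 3 ≠ 0; add g_3 = ¾a - 2b³ - 7b² + 21/4b + 3 to the basis.

S(f_2,g_3): lcm = ab. S = ½a + 8/3b⁴ + 28/3b³ - 7b² - 9/2b - 1.
  leading term a: subtract (⅔)·g_3 from ½a + 8/3b⁴ + 28/3b³ - 7b² - 9/2b - 1 → 8/3b⁴ + 32/3b³ - 7/3b² - 8b - 3
  leading term b⁴: no divisor's leading term divides it; move 8/3b⁴ to the remainder.
  leading term b³: no divisor's leading term divides it; move 32/3b³ to the remainder.
  leading term b²: no divisor's leading term divides it; move -7/3b² to the remainder.
  leading term b: no divisor's leading term divides it; move -8b to the remainder.
  leading term 1: no divisor's leading term divides it; move -3 to the remainder.
  remainder 8/3b⁴ + 32/3b³ - 7/3b² - 8b - 3 ≠ 0; add g_4 = 8/3b⁴ + 32/3b³ - 7/3b² - 8b - 3 to the basis.

The other S-polynomials (S(f_1,g_3), S(f_1,g_4), S(f_2,g_4), S(g_3,g_4)) all reduce to 0 modulo the current basis, so we have a Gröbner basis.
Inter-reduce: drop elements whose leading term is divisible by another's, tail-reduce, and make monic.

G = {a - 8/3b³ - 28/3b² + 7b + 4, b⁴ + 4b³ - ⅞b² - 3b - 9/8}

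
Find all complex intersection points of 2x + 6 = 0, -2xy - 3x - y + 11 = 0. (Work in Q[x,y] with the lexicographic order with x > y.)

{(-3, -4)}

Compute a lex Gröbner basis by Buchberger's algorithm.
f_1 = 2x + 6, LT = x.
f_2 = -2xy - 3x - y + 11, LT = xy.

S(f_1,f_2): lcm = xy. S = -3/2x + 5/2y + 11/2.
  leading term x: subtract (-3/4)·f_1 from -3/2x + 5/2y + 11/2 → 5/2y + 10
  leading term y: no divisor's leading term divides it; move 5/2y to the remainder.
  leading term 1: no divisor's leading term divides it; move 10 to the remainder.
  remainder 5/2y + 10 ≠ 0; add h_3 = 5/2y + 10 to the basis.

S(f_1,h_3): leading monomials are coprime, so the S-polynomial reduces to 0 (Buchberger's first criterion).
S(f_2,h_3): lcm = xy. S = -5/2x + 1/2y - 11/2.
  leading term x: subtract (-5/4)·f_1 from -5/2x + 1/2y - 11/2 → 1/2y + 2
  leading term y: subtract (1/5)·h_3 from 1/2y + 2 → 0
  remainder 0.

Every S-polynomial of the final basis reduces to 0, so we have a Gröbner basis.
Inter-reduce: drop elements whose leading term is divisible by another's, tail-reduce, and make monic.
Reduced Gröbner basis: {x + 3, y + 4}.

Elimination: the polynomial y + 4 lies in the elimination ideal for y, so y ∈ {-4}. For each such y, the remaining basis elements (now univariate) give the rest of the solution.
  y = -4: the earlier basis element becomes x + 3 = 0, giving x = -3 — point (-3, -4).
Each listed point satisfies every original equation (direct substitution).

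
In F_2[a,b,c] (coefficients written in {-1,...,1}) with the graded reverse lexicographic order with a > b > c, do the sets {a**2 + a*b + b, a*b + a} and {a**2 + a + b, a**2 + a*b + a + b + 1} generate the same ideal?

Equality of ideals is decidable: compute both reduced Gröbner bases (unique for the ordering) and check whether they agree.
Buchberger on the first generating set:
f_1 = a**2 + a*b + b, LT = a**2.
f_2 = a*b + a, LT = a*b.

S(f_1,f_2): lcm = a**2*b. S = a*b**2 + a**2 + b**2.
  leading term a*b**2: subtract (b)·f_2 from a*b**2 + a**2 + b**2 → a**2 + a*b + b**2
  leading term a**2: subtract (1)·f_1 from a**2 + a*b + b**2 → b**2 + b
  leading term b**2: no divisor's leading term divides it; move b**2 to the remainder.
  leading term b: no divisor's leading term divides it; move b to the remainder.
  remainder b**2 + b ≠ 0; add g_3 = b**2 + b to the basis.

The other S-polynomials (S(f_1,g_3), S(f_2,g_3)) all reduce to 0 modulo the current basis, so we have a Gröbner basis.
Inter-reduce: drop elements whose leading term is divisible by another's, tail-reduce, and make monic.
Reduced Gröbner basis: {a**2 + a + b, a*b + a, b**2 + b}.

Buchberger on the second generating set:
h_1 = a**2 + a + b, LT = a**2.
h_2 = a**2 + a*b + a + b + 1, LT = a**2.

S(h_1,h_2): lcm = a**2. S = a*b + 1.
  leading term a*b: no divisor's leading term divides it; move a*b to the remainder.
  leading term 1: no divisor's leading term divides it; move 1 to the remainder.
  remainder a*b + 1 ≠ 0; add k_3 = a*b + 1 to the basis.

S(h_1,k_3): lcm = a**2*b. S = a*b + b**2 + a.
  leading term a*b: subtract (1)·k_3 from a*b + b**2 + a → b**2 + a + 1
  leading term b**2: no divisor's leading term divides it; move b**2 to the remainder.
  leading term a: no divisor's leading term divides it; move a to the remainder.
  leading term 1: no divisor's leading term divides it; move 1 to the remainder.
  remainder b**2 + a + 1 ≠ 0; add k_4 = b**2 + a + 1 to the basis.

The other S-polynomials (S(h_2,k_3), S(h_1,k_4), S(h_2,k_4), S(k_3,k_4)) all reduce to 0 modulo the current basis, so we have a Gröbner basis.
Inter-reduce: drop elements whose leading term is divisible by another's, tail-reduce, and make monic.
Reduced Gröbner basis: {a**2 + a + b, a*b + 1, b**2 + a + 1}.

The bases are distinct; the ideals are different.

No, the ideals differ.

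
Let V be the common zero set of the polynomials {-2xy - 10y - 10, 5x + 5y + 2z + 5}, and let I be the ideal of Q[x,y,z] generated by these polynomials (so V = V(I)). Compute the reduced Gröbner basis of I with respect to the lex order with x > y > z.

This is the nonlinear analogue of row-reducing a linear system.

f_1 = -2xy - 10y - 10, LT = xy.
f_2 = 5x + 5y + 2z + 5, LT = x.

S(f_1,f_2): lcm = xy. S = -y^2 - 2/5yz + 4y + 5.
  reduce S modulo (f_1, f_2):
  remainder -y^2 - 2/5yz + 4y + 5 ≠ 0; add g_3 = -y^2 - 2/5yz + 4y + 5 to the basis.

The other S-polynomials (S(f_1,g_3), S(f_2,g_3)) all reduce to 0 modulo the current basis, so we have a Gröbner basis.
Inter-reduce: drop elements whose leading term is divisible by another's, tail-reduce, and make monic.

G = {x + y + 2/5z + 1, y^2 + 2/5yz - 4y - 5}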